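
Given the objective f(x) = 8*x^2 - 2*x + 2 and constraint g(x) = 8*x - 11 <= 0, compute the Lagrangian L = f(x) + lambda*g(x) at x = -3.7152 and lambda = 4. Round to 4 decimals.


Step 1: Evaluate f(x).
f(-3.7152) = 8*(-3.7152)^2 - 2*(-3.7152) + 2 = 119.8521
Step 2: Evaluate g(x).
g(-3.7152) = 8*-3.7152 - 11 = -40.7216
Step 3: Compute Lagrangian.
L = 119.8521 + 4*-40.7216 = -43.0343


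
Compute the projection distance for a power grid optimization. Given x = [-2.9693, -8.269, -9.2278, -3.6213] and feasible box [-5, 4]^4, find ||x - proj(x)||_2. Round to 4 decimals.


Project each component onto [-5, 4].
clip(-2.9693) = -2.9693, clip(-8.269) = -5.0, clip(-9.2278) = -5.0, clip(-3.6213) = -3.6213
Projection = [-2.9693, -5.0, -5.0, -3.6213]
Squared diffs: [0.0, 10.6864, 17.8743, 0.0]
Distance = sqrt(28.5607) = 5.3442


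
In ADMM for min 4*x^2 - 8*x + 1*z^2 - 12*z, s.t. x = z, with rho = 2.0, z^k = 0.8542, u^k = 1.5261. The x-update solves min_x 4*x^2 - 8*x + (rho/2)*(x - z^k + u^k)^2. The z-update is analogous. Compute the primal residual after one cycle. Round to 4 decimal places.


ADMM iteration with rho = 2.0, z^k = 0.8542, u^k = 1.5261
Step 1: x-update.
Minimize 4*x^2 - 8*x + (2.0/2)*(x - 0.8542 + 1.5261)^2
FOC: (2*4 + 2.0)*x = 8 + 2.0*(0.8542 - 1.5261)
x^{k+1} = 0.6656
Step 2: z-update.
Minimize 1*z^2 - 12*z + (2.0/2)*(0.6656 - z + 1.5261)^2
FOC: (2*1 + 2.0)*z = 12 + 2.0*(0.6656 + 1.5261)
z^{k+1} = 4.0959
Step 3: u-update.
u^{k+1} = 1.5261 + 0.6656 - 4.0959 = -1.9041
Step 4: Primal residual = |0.6656 - 4.0959| = 3.4302


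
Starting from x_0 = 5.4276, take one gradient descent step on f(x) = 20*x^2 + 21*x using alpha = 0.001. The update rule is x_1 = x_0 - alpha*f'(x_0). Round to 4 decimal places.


We compute the gradient at x_0 and apply the update.
f'(x) = 40*x + 21
f'(5.4276) = 40*5.4276 + 21 = 238.104
x_1 = 5.4276 - 0.001*238.104 = 5.1895


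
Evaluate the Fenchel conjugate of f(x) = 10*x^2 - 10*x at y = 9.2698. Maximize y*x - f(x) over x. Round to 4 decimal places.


f*(y) = sup_x {y*x - a*x^2 - b*x} = sup_x {(y-b)*x - a*x^2}
FOC: (y - b) - 2a*x = 0 => x* = (y - b)/(2a)
x* = (9.2698 + 10)/(2*10) = 0.9635
f*(9.2698) = (y-b)^2/(4a) = (9.2698 + 10)^2/(4*10)
= 371.3252/40 = 9.2831


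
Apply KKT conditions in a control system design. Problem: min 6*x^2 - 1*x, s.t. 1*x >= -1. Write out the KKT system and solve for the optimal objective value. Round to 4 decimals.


Step 1: Try lambda = 0 (constraint inactive).
Stationarity: 2*6*x - 1 = 0
x* = 1/(2*6) = 1/12 = 0.0833 (rounded; the exact value 1/12 is used below)
Check constraint: 1*0.0833 = 0.0833 >= -1 -- satisfied.
Step 2: Compute optimal value.
f(x*) = 6*(1/12)^2 - 1*(1/12) = -0.0417


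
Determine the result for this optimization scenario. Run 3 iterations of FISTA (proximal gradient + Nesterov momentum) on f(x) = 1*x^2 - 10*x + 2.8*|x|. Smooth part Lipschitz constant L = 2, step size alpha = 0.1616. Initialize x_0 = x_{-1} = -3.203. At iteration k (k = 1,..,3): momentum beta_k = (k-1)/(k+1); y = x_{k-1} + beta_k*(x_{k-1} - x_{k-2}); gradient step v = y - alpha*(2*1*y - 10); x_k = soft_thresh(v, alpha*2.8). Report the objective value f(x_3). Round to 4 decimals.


FISTA on f(x) = 1*x^2 - 10*x + 2.8*|x|
L = 2, alpha = 0.1616
Iteration 1: beta = 0.0, y = -3.203 + 0.0*(-3.203 + 3.203) = -3.203
  grad(y) = -16.406, v = y - alpha*grad = -0.5518
  prox(v) = soft_thresh(-0.5518, 0.4525) = -0.0993
Iteration 2: beta = 0.3333, y = -0.0993 + 0.3333*(-0.0993 + 3.203) = 0.9353
  grad(y) = -8.1295, v = y - alpha*grad = 2.249
  prox(v) = soft_thresh(2.249, 0.4525) = 1.7965
Iteration 3: beta = 0.5, y = 1.7965 + 0.5*(1.7965 + 0.0993) = 2.7444
  grad(y) = -4.5112, v = y - alpha*grad = 3.4734
  prox(v) = soft_thresh(3.4734, 0.4525) = 3.0209
f(x_3) = 1*3.0209^2 - 10*3.0209 + 2.8*|3.0209| = -12.6247


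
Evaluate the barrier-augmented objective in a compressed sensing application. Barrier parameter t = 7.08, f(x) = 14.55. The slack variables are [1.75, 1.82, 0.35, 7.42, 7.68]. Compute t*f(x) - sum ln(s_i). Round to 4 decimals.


Step 1: Compute log-barrier.
ln values: [0.5596, 0.5988, -1.0498, 2.0042, 2.0386]
phi = -(0.5596 + 0.5988 - 1.0498 + 2.0042 + 2.0386) = -4.1514
Step 2: Compute augmented objective.
t*f(x) = 7.08*14.55 = 103.014
Total = 103.014 - 4.1514 = 98.8626


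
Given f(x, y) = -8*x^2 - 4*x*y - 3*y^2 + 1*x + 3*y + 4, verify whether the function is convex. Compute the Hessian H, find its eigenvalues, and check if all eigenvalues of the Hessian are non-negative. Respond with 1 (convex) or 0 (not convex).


The Hessian of f(x,y) = -8*x^2 - 4*x*y - 3*y^2 + 1*x + 3*y + 4 is:
H = [[-16, -4], [-4, -6]]
Trace = -16 - 6 = -22
Determinant = -16*-6 - (-4)^2 = 80
Discriminant = (-22)^2 - 4*80 = 164.0
Eigenvalues: lambda_1 = -17.4031, lambda_2 = -4.5969
The function is not convex.

0


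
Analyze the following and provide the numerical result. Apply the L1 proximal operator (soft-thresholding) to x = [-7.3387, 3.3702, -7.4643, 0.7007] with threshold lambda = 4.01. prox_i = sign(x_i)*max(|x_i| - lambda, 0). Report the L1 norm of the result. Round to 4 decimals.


Soft-thresholding with lambda = 4.01:
prox(-7.3387) = sign(-7.3387)*max(|-7.3387| - 4.01, 0) = -3.3287
prox(3.3702) = sign(3.3702)*max(|3.3702| - 4.01, 0) = 0.0
prox(-7.4643) = sign(-7.4643)*max(|-7.4643| - 4.01, 0) = -3.4543
prox(0.7007) = sign(0.7007)*max(|0.7007| - 4.01, 0) = 0.0
prox(x) = [-3.3287, 0.0, -3.4543, 0.0]
||prox(x)||_1 = 3.3287 + 0.0 + 3.4543 + 0.0 = 6.783


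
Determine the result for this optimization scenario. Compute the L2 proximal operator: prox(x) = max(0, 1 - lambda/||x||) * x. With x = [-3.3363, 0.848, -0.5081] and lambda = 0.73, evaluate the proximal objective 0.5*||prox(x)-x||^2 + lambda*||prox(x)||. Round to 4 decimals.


Step 1: Compute ||x||.
||x|| = 3.4797
Step 2: Compute scaling factor.
scale = max(0, 1 - 0.73/3.4797) = 0.7902
Step 3: prox(x) = [-2.6364, 0.6701, -0.4015]
||prox(x)|| = 2.7497
Step 4: Proximal objective.
0.5*||prox-x||^2 = 0.2665
lambda*||prox|| = 2.0073
Total = 2.2737


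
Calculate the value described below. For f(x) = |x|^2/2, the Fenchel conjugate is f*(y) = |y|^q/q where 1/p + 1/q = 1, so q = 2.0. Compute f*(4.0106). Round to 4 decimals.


The conjugate exponent q satisfies 1/p + 1/q = 1.
p = 2, so q = 2/(2 - 1) = 2.0
|y|^q = 4.0106^2.0 = 16.0849
f*(4.0106) = 16.0849 / 2.0 = 8.0425


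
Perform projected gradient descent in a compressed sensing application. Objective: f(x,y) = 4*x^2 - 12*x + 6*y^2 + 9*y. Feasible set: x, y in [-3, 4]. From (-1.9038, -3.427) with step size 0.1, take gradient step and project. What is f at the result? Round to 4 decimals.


Step 1: Compute gradient at (-1.9038, -3.427).
grad_x = 2*4*-1.9038 - 12 = -27.2304
grad_y = 2*6*-3.427 + 9 = -32.124
Step 2: Gradient step.
x_raw = -1.9038 - 0.1*-27.2304 = 0.8192
y_raw = -3.427 - 0.1*-32.124 = -0.2146
Step 3: Project onto [-3, 4].
x_proj = clip(0.8192) = 0.8192
y_proj = clip(-0.2146) = -0.2146
Step 4: Evaluate f.
f(0.8192, -0.2146) = -8.8013


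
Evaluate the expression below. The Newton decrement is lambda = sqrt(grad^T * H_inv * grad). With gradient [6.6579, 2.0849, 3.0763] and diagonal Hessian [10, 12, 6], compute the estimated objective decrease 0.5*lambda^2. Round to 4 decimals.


Step 1: H is diagonal, so H^(-1) * g = [0.6658, 0.1737, 0.5127].
Step 2: g^T H^(-1) g = sum_i g_i^2 / H_ii
  = (6.6579)^2/10 + (2.0849)^2/12 + (3.0763)^2/6
  = 4.4328 + 0.3622 + 1.5773 = 6.3723
Step 3: Objective decrease = 0.5 * g^T H^(-1) g = 3.1861


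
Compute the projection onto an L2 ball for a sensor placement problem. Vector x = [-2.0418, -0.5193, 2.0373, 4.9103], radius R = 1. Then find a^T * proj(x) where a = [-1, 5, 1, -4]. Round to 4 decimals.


Step 1: Compute ||x|| (intermediates to 6 decimals).
||x|| = sqrt((-2.0418)^2 + (-0.5193)^2 + 2.0373^2 + 4.9103^2) = 5.718414
Step 2: Project.
Since ||x|| > R, scale = R/||x|| = 1/5.718414 = 0.174874, proj(x) = scale * x
proj(x) = [-0.357058, -0.090812, 0.356271, 0.858684]
Step 3: Dot product.
a^T * proj(x) = -1*(-0.357058) + 5*(-0.090812) + 1*0.356271 - 4*0.858684 = -3.1755


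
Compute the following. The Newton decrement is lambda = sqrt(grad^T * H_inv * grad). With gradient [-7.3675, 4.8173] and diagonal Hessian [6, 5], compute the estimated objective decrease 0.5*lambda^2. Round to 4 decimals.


Step 1: H is diagonal, so H^(-1) * g = [-1.2279, 0.9635].
Step 2: g^T H^(-1) g = sum_i g_i^2 / H_ii
  = (-7.3675)^2/6 + (4.8173)^2/5
  = 9.0467 + 4.6413 = 13.688
Step 3: Objective decrease = 0.5 * g^T H^(-1) g = 6.844


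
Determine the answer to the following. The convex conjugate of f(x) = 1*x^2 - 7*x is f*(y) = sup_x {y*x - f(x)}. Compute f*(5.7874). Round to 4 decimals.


f*(y) = sup_x {y*x - a*x^2 - b*x} = sup_x {(y-b)*x - a*x^2}
FOC: (y - b) - 2a*x = 0 => x* = (y - b)/(2a)
x* = (5.7874 + 7)/(2*1) = 6.3937
f*(5.7874) = (y-b)^2/(4a) = (5.7874 + 7)^2/(4*1)
= 163.5176/4 = 40.8794


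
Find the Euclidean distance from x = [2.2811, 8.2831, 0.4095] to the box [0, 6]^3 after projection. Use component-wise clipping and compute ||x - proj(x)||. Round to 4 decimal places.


Project each component onto [0, 6].
clip(2.2811) = 2.2811, clip(8.2831) = 6.0, clip(0.4095) = 0.4095
Projection = [2.2811, 6.0, 0.4095]
Squared diffs: [0.0, 5.2125, 0.0]
Distance = sqrt(5.2125) = 2.2831


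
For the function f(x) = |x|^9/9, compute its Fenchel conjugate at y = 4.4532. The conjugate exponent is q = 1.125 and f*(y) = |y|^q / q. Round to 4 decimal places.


The conjugate exponent q satisfies 1/p + 1/q = 1.
p = 9, so q = 9/(9 - 1) = 1.125
|y|^q = 4.4532^1.125 = 5.3673
f*(4.4532) = 5.3673 / 1.125 = 4.7709


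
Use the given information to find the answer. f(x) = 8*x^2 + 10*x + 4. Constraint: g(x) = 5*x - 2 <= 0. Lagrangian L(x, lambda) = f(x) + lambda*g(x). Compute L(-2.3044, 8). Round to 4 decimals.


Step 1: Evaluate f(x).
f(-2.3044) = 8*(-2.3044)^2 + 10*(-2.3044) + 4 = 23.4381
Step 2: Evaluate g(x).
g(-2.3044) = 5*-2.3044 - 2 = -13.522
Step 3: Compute Lagrangian.
L = 23.4381 + 8*-13.522 = -84.7379


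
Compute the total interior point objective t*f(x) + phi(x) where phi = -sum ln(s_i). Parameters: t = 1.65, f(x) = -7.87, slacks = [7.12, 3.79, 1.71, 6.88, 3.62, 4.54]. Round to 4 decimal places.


Step 1: Compute log-barrier.
ln values: [1.9629, 1.3324, 0.5365, 1.9286, 1.2865, 1.5129]
phi = -(1.9629 + 1.3324 + 0.5365 + 1.9286 + 1.2865 + 1.5129) = -8.5598
Step 2: Compute augmented objective.
t*f(x) = 1.65*-7.87 = -12.9855
Total = -12.9855 - 8.5598 = -21.5453


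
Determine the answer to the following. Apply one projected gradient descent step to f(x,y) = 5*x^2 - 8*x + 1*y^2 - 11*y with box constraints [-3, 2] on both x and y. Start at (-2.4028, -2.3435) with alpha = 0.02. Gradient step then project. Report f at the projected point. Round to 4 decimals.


Step 1: Compute gradient at (-2.4028, -2.3435).
grad_x = 2*5*-2.4028 - 8 = -32.028
grad_y = 2*1*-2.3435 - 11 = -15.687
Step 2: Gradient step.
x_raw = -2.4028 - 0.02*-32.028 = -1.7622
y_raw = -2.3435 - 0.02*-15.687 = -2.0298
Step 3: Project onto [-3, 2].
x_proj = clip(-1.7622) = -1.7622
y_proj = clip(-2.0298) = -2.0298
Step 4: Evaluate f.
f(-1.7622, -2.0298) = 56.0727


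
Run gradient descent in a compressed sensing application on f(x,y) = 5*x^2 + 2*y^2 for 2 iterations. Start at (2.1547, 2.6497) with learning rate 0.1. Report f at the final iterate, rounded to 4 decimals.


Gradient descent on f(x,y) = 5*x^2 + 2*y^2.
Starting point: (2.1547, 2.6497), alpha = 0.1
Step 1: grad_x = 2*5*2.1547 = 21.547, grad_y = 2*2*2.6497 = 10.5988
  x_1 = 2.1547 - 0.1*21.547 = 0.0
  y_1 = 2.6497 - 0.1*10.5988 = 1.5898
Step 2: grad_x = 2*5*0.0 = 0.0, grad_y = 2*2*1.5898 = 6.3593
  x_2 = 0.0 - 0.1*0.0 = 0.0
  y_2 = 1.5898 - 0.1*6.3593 = 0.9539
f(0.0, 0.9539) = 5*0.0^2 + 2*0.9539^2 = 1.8198


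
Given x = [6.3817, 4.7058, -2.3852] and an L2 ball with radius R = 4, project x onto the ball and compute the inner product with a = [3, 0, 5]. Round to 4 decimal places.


Step 1: Compute ||x|| (intermediates to 6 decimals).
||x|| = sqrt(6.3817^2 + 4.7058^2 + (-2.3852)^2) = 8.280086
Step 2: Project.
Since ||x|| > R, scale = R/||x|| = 4/8.280086 = 0.483087, proj(x) = scale * x
proj(x) = [3.082916, 2.273311, -1.152259]
Step 3: Dot product.
a^T * proj(x) = 3*3.082916 + 0*2.273311 + 5*(-1.152259) = 3.4875


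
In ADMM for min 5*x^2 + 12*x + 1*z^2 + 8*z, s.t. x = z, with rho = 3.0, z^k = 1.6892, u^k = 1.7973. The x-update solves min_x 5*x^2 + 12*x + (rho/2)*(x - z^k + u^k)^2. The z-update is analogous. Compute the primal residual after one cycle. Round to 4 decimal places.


ADMM iteration with rho = 3.0, z^k = 1.6892, u^k = 1.7973
Step 1: x-update.
Minimize 5*x^2 + 12*x + (3.0/2)*(x - 1.6892 + 1.7973)^2
FOC: (2*5 + 3.0)*x = -12 + 3.0*(1.6892 - 1.7973)
x^{k+1} = -0.948
Step 2: z-update.
Minimize 1*z^2 + 8*z + (3.0/2)*(-0.948 - z + 1.7973)^2
FOC: (2*1 + 3.0)*z = -8 + 3.0*(-0.948 + 1.7973)
z^{k+1} = -1.0904
Step 3: u-update.
u^{k+1} = 1.7973 - 0.948 + 1.0904 = 1.9397
Step 4: Primal residual = |-0.948 + 1.0904| = 0.1424


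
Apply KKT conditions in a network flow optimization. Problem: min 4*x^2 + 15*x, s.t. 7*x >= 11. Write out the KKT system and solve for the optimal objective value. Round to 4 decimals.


Step 1: Try lambda = 0 (constraint inactive).
x_unc = -15/(2*4) = -1.875
Check: 7*-1.875 = -13.125 < 11 -- violated!
Step 2: Constraint must be active: 7*x = 11
x* = 11/7 = 1.5714 (rounded; the exact value 11/7 is used below)
lambda = (2*4*(11/7) + 15)/7 = 3.9388
Step 3: Compute optimal value.
f(x*) = 4*(11/7)^2 + 15*(11/7) = 33.449


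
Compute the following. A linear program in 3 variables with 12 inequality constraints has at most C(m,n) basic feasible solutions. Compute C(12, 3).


Each vertex corresponds to some choice of n active constraints out of m, so the number of vertices is at most C(m, n) = m! / (n!(m-n)!).
m = 12, n = 3
Numerator: 12 * 11 * 10
Denominator: 3! = 6
C(12, 3) = 220


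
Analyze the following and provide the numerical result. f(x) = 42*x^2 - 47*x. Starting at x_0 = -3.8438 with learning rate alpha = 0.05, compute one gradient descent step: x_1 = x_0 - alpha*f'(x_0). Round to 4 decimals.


We compute the gradient at x_0 and apply the update.
f'(x) = 84*x - 47
f'(-3.8438) = 84*-3.8438 - 47 = -369.8792
x_1 = -3.8438 - 0.05*-369.8792 = 14.6502


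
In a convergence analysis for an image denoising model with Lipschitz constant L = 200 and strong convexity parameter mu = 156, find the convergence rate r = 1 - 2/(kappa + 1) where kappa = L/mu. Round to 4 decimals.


Step 1: Compute the condition number.
kappa = L/mu = 200/156 = 1.2821
Step 2: Compute the convergence rate.
r = 1 - 2/(kappa + 1) = 1 - 2*mu/(L + mu) = (L - mu)/(L + mu) = 44/356 = 0.1236


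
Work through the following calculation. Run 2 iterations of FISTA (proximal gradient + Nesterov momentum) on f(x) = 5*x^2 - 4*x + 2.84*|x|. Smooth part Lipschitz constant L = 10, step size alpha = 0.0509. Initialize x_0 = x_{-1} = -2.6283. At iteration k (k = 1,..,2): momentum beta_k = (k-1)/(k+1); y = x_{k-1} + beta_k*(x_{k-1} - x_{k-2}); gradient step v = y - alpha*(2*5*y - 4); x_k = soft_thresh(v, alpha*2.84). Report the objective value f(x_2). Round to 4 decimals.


FISTA on f(x) = 5*x^2 - 4*x + 2.84*|x|
L = 10, alpha = 0.0509
Iteration 1: beta = 0.0, y = -2.6283 + 0.0*(-2.6283 + 2.6283) = -2.6283
  grad(y) = -30.283, v = y - alpha*grad = -1.0869
  prox(v) = soft_thresh(-1.0869, 0.1446) = -0.9423
Iteration 2: beta = 0.3333, y = -0.9423 + 0.3333*(-0.9423 + 2.6283) = -0.3804
  grad(y) = -7.8035, v = y - alpha*grad = 0.0168
  prox(v) = soft_thresh(0.0168, 0.1446) = 0.0
f(x_2) = 5*0.0^2 - 4*0.0 + 2.84*|0.0| = 0.0


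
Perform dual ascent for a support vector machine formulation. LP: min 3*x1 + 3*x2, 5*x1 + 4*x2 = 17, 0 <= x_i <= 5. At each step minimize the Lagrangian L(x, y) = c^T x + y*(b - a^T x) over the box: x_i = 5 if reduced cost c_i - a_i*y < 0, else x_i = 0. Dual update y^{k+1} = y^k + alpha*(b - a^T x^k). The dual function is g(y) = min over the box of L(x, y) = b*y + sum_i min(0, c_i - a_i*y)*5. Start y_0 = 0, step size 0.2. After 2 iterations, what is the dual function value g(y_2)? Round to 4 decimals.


Dual ascent for LP: min 3*x1 + 3*x2, 5*x1 + 4*x2 = 17, 0 <= x_i <= 5
Step 1: y^k = 0.0, reduced costs: (3.0, 3.0)
  x^k = (0.0, 0.0), subgradient = b - a^T x = 17.0
  y^{k+1} = 0.0 + 0.2*17.0 = 3.4
Step 2: y^k = 3.4, reduced costs: (-14.0, -10.6)
  x^k = (5.0, 5.0), subgradient = b - a^T x = -28.0
  y^{k+1} = 3.4 + 0.2*-28.0 = -2.2
Dual objective at y_2 = -2.2: reduced costs (14.0, 11.8), box minimizer x = (0.0, 0.0)
g(y_2) = b*y + (c1 - a1*y)*x1 + (c2 - a2*y)*x2 = 17*(-2.2) + 14.0*0.0 + 11.8*0.0 = -37.4 + 0.0 + 0.0 = -37.4


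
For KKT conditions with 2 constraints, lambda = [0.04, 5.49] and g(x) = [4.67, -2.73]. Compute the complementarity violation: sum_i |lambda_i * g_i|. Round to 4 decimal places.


KKT complementary slackness check:
lambda_1 * g_1 = 0.04 * 4.67 = 0.1868
lambda_2 * g_2 = 5.49 * -2.73 = -14.9877
Total violation = 0.1868 + 14.9877 = 15.1745


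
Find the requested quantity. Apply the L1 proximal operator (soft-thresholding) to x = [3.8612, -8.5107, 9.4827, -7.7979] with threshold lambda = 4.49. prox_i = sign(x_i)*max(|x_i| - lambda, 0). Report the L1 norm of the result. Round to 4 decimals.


Soft-thresholding with lambda = 4.49:
prox(3.8612) = sign(3.8612)*max(|3.8612| - 4.49, 0) = 0.0
prox(-8.5107) = sign(-8.5107)*max(|-8.5107| - 4.49, 0) = -4.0207
prox(9.4827) = sign(9.4827)*max(|9.4827| - 4.49, 0) = 4.9927
prox(-7.7979) = sign(-7.7979)*max(|-7.7979| - 4.49, 0) = -3.3079
prox(x) = [0.0, -4.0207, 4.9927, -3.3079]
||prox(x)||_1 = 0.0 + 4.0207 + 4.9927 + 3.3079 = 12.3213


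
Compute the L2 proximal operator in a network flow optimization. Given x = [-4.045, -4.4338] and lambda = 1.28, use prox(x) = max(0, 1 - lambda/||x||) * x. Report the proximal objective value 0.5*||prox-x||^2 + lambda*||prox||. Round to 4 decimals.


Step 1: Compute ||x||.
||x|| = 6.0017
Step 2: Compute scaling factor.
scale = max(0, 1 - 1.28/6.0017) = 0.7867
Step 3: prox(x) = [-3.1823, -3.4882]
||prox(x)|| = 4.7217
Step 4: Proximal objective.
0.5*||prox-x||^2 = 0.8192
lambda*||prox|| = 6.0438
Total = 6.863


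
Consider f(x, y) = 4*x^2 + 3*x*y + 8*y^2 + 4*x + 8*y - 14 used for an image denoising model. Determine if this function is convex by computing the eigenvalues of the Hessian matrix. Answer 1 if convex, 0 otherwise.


The Hessian of f(x,y) = 4*x^2 + 3*x*y + 8*y^2 + 4*x + 8*y - 14 is:
H = [[8, 3], [3, 16]]
Trace = 8 + 16 = 24
Determinant = 8*16 - (3)^2 = 119
Discriminant = (24)^2 - 4*119 = 100.0
Eigenvalues: lambda_1 = 7.0, lambda_2 = 17.0
The function is convex.

1


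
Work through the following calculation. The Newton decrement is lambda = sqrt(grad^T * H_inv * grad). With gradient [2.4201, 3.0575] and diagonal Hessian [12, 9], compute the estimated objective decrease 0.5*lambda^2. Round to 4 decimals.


Step 1: H is diagonal, so H^(-1) * g = [0.2017, 0.3397].
Step 2: g^T H^(-1) g = sum_i g_i^2 / H_ii
  = (2.4201)^2/12 + (3.0575)^2/9
  = 0.4881 + 1.0387 = 1.5268
Step 3: Objective decrease = 0.5 * g^T H^(-1) g = 0.7634


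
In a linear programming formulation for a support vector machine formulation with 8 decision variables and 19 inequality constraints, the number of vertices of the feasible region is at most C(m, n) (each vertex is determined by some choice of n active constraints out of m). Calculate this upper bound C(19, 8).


Each vertex corresponds to some choice of n active constraints out of m, so the number of vertices is at most C(m, n) = m! / (n!(m-n)!).
m = 19, n = 8
Numerator: 19 * 18 * 17 * 16 * 15 * 14 * 13 * 12
Denominator: 8! = 40320
C(19, 8) = 75582


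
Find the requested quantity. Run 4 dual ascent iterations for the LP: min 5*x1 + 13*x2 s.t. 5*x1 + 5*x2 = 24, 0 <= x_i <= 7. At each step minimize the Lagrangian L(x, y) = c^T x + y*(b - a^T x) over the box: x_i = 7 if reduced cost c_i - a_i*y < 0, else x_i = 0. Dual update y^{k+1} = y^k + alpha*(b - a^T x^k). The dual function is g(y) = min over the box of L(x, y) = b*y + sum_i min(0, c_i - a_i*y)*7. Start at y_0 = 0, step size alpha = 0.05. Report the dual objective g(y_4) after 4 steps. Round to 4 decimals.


Dual ascent for LP: min 5*x1 + 13*x2, 5*x1 + 5*x2 = 24, 0 <= x_i <= 7
Step 1: y^k = 0.0, reduced costs: (5.0, 13.0)
  x^k = (0.0, 0.0), subgradient = b - a^T x = 24.0
  y^{k+1} = 0.0 + 0.05*24.0 = 1.2
Step 2: y^k = 1.2, reduced costs: (-1.0, 7.0)
  x^k = (7.0, 0.0), subgradient = b - a^T x = -11.0
  y^{k+1} = 1.2 + 0.05*-11.0 = 0.65
Step 3: y^k = 0.65, reduced costs: (1.75, 9.75)
  x^k = (0.0, 0.0), subgradient = b - a^T x = 24.0
  y^{k+1} = 0.65 + 0.05*24.0 = 1.85
Step 4: y^k = 1.85, reduced costs: (-4.25, 3.75)
  x^k = (7.0, 0.0), subgradient = b - a^T x = -11.0
  y^{k+1} = 1.85 + 0.05*-11.0 = 1.3
Dual objective at y_4 = 1.3: reduced costs (-1.5, 6.5), box minimizer x = (7.0, 0.0)
g(y_4) = b*y + (c1 - a1*y)*x1 + (c2 - a2*y)*x2 = 24*1.3 + (-1.5)*7.0 + 6.5*0.0 = 31.2 - 10.5 + 0.0 = 20.7


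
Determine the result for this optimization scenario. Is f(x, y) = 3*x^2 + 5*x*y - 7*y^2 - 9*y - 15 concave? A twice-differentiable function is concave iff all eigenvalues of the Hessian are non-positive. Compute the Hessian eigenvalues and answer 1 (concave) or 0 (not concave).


The Hessian of f(x,y) = 3*x^2 + 5*x*y - 7*y^2 - 9*y - 15 is:
H = [[6, 5], [5, -14]]
Trace = 6 - 14 = -8
Determinant = 6*-14 - (5)^2 = -109
Discriminant = (-8)^2 - 4*-109 = 500.0
Eigenvalues: lambda_1 = -15.1803, lambda_2 = 7.1803
The function is not concave.

0


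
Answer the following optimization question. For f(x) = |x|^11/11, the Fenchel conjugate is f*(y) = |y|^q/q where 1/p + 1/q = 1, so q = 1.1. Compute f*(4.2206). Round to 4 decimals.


The conjugate exponent q satisfies 1/p + 1/q = 1.
p = 11, so q = 11/(11 - 1) = 1.1
|y|^q = 4.2206^1.1 = 4.8743
f*(4.2206) = 4.8743 / 1.1 = 4.4312


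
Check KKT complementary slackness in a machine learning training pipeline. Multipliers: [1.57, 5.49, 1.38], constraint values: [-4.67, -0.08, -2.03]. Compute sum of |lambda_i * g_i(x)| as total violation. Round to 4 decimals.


KKT complementary slackness check:
lambda_1 * g_1 = 1.57 * -4.67 = -7.3319
lambda_2 * g_2 = 5.49 * -0.08 = -0.4392
lambda_3 * g_3 = 1.38 * -2.03 = -2.8014
Total violation = 7.3319 + 0.4392 + 2.8014 = 10.5725


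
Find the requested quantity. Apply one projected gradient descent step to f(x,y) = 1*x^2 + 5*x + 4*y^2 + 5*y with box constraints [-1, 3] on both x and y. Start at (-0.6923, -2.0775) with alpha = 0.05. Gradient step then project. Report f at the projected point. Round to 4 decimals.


Step 1: Compute gradient at (-0.6923, -2.0775).
grad_x = 2*1*-0.6923 + 5 = 3.6154
grad_y = 2*4*-2.0775 + 5 = -11.62
Step 2: Gradient step.
x_raw = -0.6923 - 0.05*3.6154 = -0.8731
y_raw = -2.0775 - 0.05*-11.62 = -1.4965
Step 3: Project onto [-1, 3].
x_proj = clip(-0.8731) = -0.8731
y_proj = clip(-1.4965) = -1.0
Step 4: Evaluate f.
f(-0.8731, -1.0) = -4.6031


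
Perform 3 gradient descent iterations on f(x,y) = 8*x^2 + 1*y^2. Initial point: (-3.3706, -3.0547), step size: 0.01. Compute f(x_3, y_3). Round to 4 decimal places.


Gradient descent on f(x,y) = 8*x^2 + 1*y^2.
Starting point: (-3.3706, -3.0547), alpha = 0.01
Step 1: grad_x = 2*8*-3.3706 = -53.9296, grad_y = 2*1*-3.0547 = -6.1094
  x_1 = -3.3706 - 0.01*-53.9296 = -2.8313
  y_1 = -3.0547 - 0.01*-6.1094 = -2.9936
Step 2: grad_x = 2*8*-2.8313 = -45.3009, grad_y = 2*1*-2.9936 = -5.9872
  x_2 = -2.8313 - 0.01*-45.3009 = -2.3783
  y_2 = -2.9936 - 0.01*-5.9872 = -2.9337
Step 3: grad_x = 2*8*-2.3783 = -38.0527, grad_y = 2*1*-2.9337 = -5.8675
  x_3 = -2.3783 - 0.01*-38.0527 = -1.9978
  y_3 = -2.9337 - 0.01*-5.8675 = -2.8751
f(-1.9978, -2.8751) = 8*(-1.9978)^2 + 1*(-2.8751)^2 = 40.1946


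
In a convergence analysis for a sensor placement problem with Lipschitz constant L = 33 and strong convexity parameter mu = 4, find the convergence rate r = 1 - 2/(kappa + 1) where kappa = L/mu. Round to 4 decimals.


Step 1: Compute the condition number.
kappa = L/mu = 33/4 = 8.25
Step 2: Compute the convergence rate.
r = 1 - 2/(kappa + 1) = 1 - 2*mu/(L + mu) = (L - mu)/(L + mu) = 29/37 = 0.7838


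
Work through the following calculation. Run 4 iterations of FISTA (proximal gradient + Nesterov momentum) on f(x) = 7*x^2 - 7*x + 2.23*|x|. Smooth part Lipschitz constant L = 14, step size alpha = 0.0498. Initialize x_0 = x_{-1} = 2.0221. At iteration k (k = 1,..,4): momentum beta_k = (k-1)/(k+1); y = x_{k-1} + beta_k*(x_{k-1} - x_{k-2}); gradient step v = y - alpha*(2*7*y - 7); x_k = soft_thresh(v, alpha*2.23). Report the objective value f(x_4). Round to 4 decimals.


FISTA on f(x) = 7*x^2 - 7*x + 2.23*|x|
L = 14, alpha = 0.0498
Iteration 1: beta = 0.0, y = 2.0221 + 0.0*(2.0221 - 2.0221) = 2.0221
  grad(y) = 21.3094, v = y - alpha*grad = 0.9609
  prox(v) = soft_thresh(0.9609, 0.1111) = 0.8498
Iteration 2: beta = 0.3333, y = 0.8498 + 0.3333*(0.8498 - 2.0221) = 0.4591
  grad(y) = -0.5728, v = y - alpha*grad = 0.4876
  prox(v) = soft_thresh(0.4876, 0.1111) = 0.3766
Iteration 3: beta = 0.5, y = 0.3766 + 0.5*(0.3766 - 0.8498) = 0.1399
  grad(y) = -5.0412, v = y - alpha*grad = 0.391
  prox(v) = soft_thresh(0.391, 0.1111) = 0.2799
Iteration 4: beta = 0.6, y = 0.2799 + 0.6*(0.2799 - 0.3766) = 0.2219
  grad(y) = -3.893, v = y - alpha*grad = 0.4158
  prox(v) = soft_thresh(0.4158, 0.1111) = 0.3047
f(x_4) = 7*0.3047^2 - 7*0.3047 + 2.23*|0.3047| = -0.8035


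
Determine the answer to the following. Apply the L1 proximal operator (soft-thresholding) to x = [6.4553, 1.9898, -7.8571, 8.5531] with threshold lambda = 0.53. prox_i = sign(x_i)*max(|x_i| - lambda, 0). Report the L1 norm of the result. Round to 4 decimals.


Soft-thresholding with lambda = 0.53:
prox(6.4553) = sign(6.4553)*max(|6.4553| - 0.53, 0) = 5.9253
prox(1.9898) = sign(1.9898)*max(|1.9898| - 0.53, 0) = 1.4598
prox(-7.8571) = sign(-7.8571)*max(|-7.8571| - 0.53, 0) = -7.3271
prox(8.5531) = sign(8.5531)*max(|8.5531| - 0.53, 0) = 8.0231
prox(x) = [5.9253, 1.4598, -7.3271, 8.0231]
||prox(x)||_1 = 5.9253 + 1.4598 + 7.3271 + 8.0231 = 22.7353


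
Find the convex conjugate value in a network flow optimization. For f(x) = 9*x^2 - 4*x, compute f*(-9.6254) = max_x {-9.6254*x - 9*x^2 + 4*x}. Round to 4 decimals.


f*(y) = sup_x {y*x - a*x^2 - b*x} = sup_x {(y-b)*x - a*x^2}
FOC: (y - b) - 2a*x = 0 => x* = (y - b)/(2a)
x* = (-9.6254 + 4)/(2*9) = -0.3125
f*(-9.6254) = (y-b)^2/(4a) = (-9.6254 + 4)^2/(4*9)
= 31.6451/36 = 0.879


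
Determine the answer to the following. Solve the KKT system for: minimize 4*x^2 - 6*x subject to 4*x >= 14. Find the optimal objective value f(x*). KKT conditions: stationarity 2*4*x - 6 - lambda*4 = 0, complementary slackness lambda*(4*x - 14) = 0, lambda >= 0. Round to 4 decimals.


Step 1: Try lambda = 0 (constraint inactive).
x_unc = 6/(2*4) = 0.75
Check: 4*0.75 = 3.0 < 14 -- violated!
Step 2: Constraint must be active: 4*x = 14
x* = 14/4 = 3.5
lambda = (2*4*3.5 - 6)/4 = 5.5
Step 3: Compute optimal value.
f(x*) = 4*3.5^2 - 6*3.5 = 28.0


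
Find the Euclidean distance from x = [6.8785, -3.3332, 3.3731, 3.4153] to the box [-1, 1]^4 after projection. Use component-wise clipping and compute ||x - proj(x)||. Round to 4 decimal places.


Project each component onto [-1, 1].
clip(6.8785) = 1.0, clip(-3.3332) = -1.0, clip(3.3731) = 1.0, clip(3.4153) = 1.0
Projection = [1.0, -1.0, 1.0, 1.0]
Squared diffs: [34.5568, 5.4438, 5.6316, 5.8337]
Distance = sqrt(51.4659) = 7.174


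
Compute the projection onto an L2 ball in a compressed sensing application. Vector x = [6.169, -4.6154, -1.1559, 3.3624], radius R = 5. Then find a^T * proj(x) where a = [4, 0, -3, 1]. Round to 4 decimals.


Step 1: Compute ||x|| (intermediates to 6 decimals).
||x|| = sqrt(6.169^2 + (-4.6154)^2 + (-1.1559)^2 + 3.3624^2) = 8.4853
Step 2: Project.
Since ||x|| > R, scale = R/||x|| = 5/8.4853 = 0.589254, proj(x) = scale * x
proj(x) = [3.635108, -2.719643, -0.681119, 1.981308]
Step 3: Dot product.
a^T * proj(x) = 4*3.635108 + 0*(-2.719643) - 3*(-0.681119) + 1*1.981308 = 18.5651


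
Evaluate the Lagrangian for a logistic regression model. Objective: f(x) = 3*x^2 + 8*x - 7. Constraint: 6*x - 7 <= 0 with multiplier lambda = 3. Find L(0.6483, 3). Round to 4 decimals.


Step 1: Evaluate f(x).
f(0.6483) = 3*0.6483^2 + 8*0.6483 - 7 = -0.5527
Step 2: Evaluate g(x).
g(0.6483) = 6*0.6483 - 7 = -3.1102
Step 3: Compute Lagrangian.
L = -0.5527 + 3*-3.1102 = -9.8833


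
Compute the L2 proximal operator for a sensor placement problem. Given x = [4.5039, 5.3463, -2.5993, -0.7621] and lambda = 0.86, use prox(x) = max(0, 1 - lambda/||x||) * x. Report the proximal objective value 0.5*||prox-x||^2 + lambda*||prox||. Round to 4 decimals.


Step 1: Compute ||x||.
||x|| = 7.497
Step 2: Compute scaling factor.
scale = max(0, 1 - 0.86/7.497) = 0.8853
Step 3: prox(x) = [3.9872, 4.733, -2.3011, -0.6747]
||prox(x)|| = 6.637
Step 4: Proximal objective.
0.5*||prox-x||^2 = 0.3698
lambda*||prox|| = 5.7078
Total = 6.0776


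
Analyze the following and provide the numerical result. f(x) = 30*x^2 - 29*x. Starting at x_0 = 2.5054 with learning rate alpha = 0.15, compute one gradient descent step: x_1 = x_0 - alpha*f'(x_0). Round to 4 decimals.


We compute the gradient at x_0 and apply the update.
f'(x) = 60*x - 29
f'(2.5054) = 60*2.5054 - 29 = 121.324
x_1 = 2.5054 - 0.15*121.324 = -15.6932


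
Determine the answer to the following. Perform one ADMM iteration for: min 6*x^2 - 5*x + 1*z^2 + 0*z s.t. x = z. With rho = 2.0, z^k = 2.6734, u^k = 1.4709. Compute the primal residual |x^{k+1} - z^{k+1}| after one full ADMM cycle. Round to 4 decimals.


ADMM iteration with rho = 2.0, z^k = 2.6734, u^k = 1.4709
Step 1: x-update.
Minimize 6*x^2 - 5*x + (2.0/2)*(x - 2.6734 + 1.4709)^2
FOC: (2*6 + 2.0)*x = 5 + 2.0*(2.6734 - 1.4709)
x^{k+1} = 0.5289
Step 2: z-update.
Minimize 1*z^2 + 0*z + (2.0/2)*(0.5289 - z + 1.4709)^2
FOC: (2*1 + 2.0)*z = 0 + 2.0*(0.5289 + 1.4709)
z^{k+1} = 0.9999
Step 3: u-update.
u^{k+1} = 1.4709 + 0.5289 - 0.9999 = 0.9999
Step 4: Primal residual = |0.5289 - 0.9999| = 0.471


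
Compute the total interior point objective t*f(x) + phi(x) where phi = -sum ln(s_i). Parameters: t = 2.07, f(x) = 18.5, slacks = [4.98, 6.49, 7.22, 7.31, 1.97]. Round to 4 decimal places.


Step 1: Compute log-barrier.
ln values: [1.6054, 1.8703, 1.9769, 1.9892, 0.678]
phi = -(1.6054 + 1.8703 + 1.9769 + 1.9892 + 0.678) = -8.1198
Step 2: Compute augmented objective.
t*f(x) = 2.07*18.5 = 38.295
Total = 38.295 - 8.1198 = 30.1752


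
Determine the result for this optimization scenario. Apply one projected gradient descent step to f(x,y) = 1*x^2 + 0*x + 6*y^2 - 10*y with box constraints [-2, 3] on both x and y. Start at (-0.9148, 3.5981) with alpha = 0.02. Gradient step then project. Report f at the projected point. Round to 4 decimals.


Step 1: Compute gradient at (-0.9148, 3.5981).
grad_x = 2*1*-0.9148 + 0 = -1.8296
grad_y = 2*6*3.5981 - 10 = 33.1772
Step 2: Gradient step.
x_raw = -0.9148 - 0.02*-1.8296 = -0.8782
y_raw = 3.5981 - 0.02*33.1772 = 2.9346
Step 3: Project onto [-2, 3].
x_proj = clip(-0.8782) = -0.8782
y_proj = clip(2.9346) = 2.9346
Step 4: Evaluate f.
f(-0.8782, 2.9346) = 23.0954


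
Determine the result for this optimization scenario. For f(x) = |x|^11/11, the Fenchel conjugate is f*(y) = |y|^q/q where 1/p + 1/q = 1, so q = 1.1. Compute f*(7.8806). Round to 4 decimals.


The conjugate exponent q satisfies 1/p + 1/q = 1.
p = 11, so q = 11/(11 - 1) = 1.1
|y|^q = 7.8806^1.1 = 9.6876
f*(7.8806) = 9.6876 / 1.1 = 8.8069


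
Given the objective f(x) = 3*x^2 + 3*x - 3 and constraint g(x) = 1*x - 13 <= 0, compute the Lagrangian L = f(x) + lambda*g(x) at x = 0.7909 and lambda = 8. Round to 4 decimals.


Step 1: Evaluate f(x).
f(0.7909) = 3*0.7909^2 + 3*0.7909 - 3 = 1.2493
Step 2: Evaluate g(x).
g(0.7909) = 1*0.7909 - 13 = -12.2091
Step 3: Compute Lagrangian.
L = 1.2493 + 8*-12.2091 = -96.4235


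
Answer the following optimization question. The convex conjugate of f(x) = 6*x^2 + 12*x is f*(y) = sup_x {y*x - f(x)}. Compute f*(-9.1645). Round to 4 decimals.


f*(y) = sup_x {y*x - a*x^2 - b*x} = sup_x {(y-b)*x - a*x^2}
FOC: (y - b) - 2a*x = 0 => x* = (y - b)/(2a)
x* = (-9.1645 - 12)/(2*6) = -1.7637
f*(-9.1645) = (y-b)^2/(4a) = (-9.1645 - 12)^2/(4*6)
= 447.9361/24 = 18.664


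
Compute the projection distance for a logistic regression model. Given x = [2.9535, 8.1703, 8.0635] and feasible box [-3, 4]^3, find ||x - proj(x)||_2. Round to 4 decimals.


Project each component onto [-3, 4].
clip(2.9535) = 2.9535, clip(8.1703) = 4.0, clip(8.0635) = 4.0
Projection = [2.9535, 4.0, 4.0]
Squared diffs: [0.0, 17.3914, 16.512]
Distance = sqrt(33.9034) = 5.8227


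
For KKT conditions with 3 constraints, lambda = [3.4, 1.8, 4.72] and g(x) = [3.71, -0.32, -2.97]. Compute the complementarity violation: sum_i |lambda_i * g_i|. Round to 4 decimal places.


KKT complementary slackness check:
lambda_1 * g_1 = 3.4 * 3.71 = 12.614
lambda_2 * g_2 = 1.8 * -0.32 = -0.576
lambda_3 * g_3 = 4.72 * -2.97 = -14.0184
Total violation = 12.614 + 0.576 + 14.0184 = 27.2084


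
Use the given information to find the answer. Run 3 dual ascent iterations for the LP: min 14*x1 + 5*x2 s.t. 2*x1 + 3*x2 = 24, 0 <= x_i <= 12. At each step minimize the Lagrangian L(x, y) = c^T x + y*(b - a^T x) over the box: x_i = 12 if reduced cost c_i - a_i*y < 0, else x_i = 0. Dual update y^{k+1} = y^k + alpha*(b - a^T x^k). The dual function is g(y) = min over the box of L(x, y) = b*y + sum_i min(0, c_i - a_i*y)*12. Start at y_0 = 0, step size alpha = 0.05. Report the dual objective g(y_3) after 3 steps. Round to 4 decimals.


Dual ascent for LP: min 14*x1 + 5*x2, 2*x1 + 3*x2 = 24, 0 <= x_i <= 12
Step 1: y^k = 0.0, reduced costs: (14.0, 5.0)
  x^k = (0.0, 0.0), subgradient = b - a^T x = 24.0
  y^{k+1} = 0.0 + 0.05*24.0 = 1.2
Step 2: y^k = 1.2, reduced costs: (11.6, 1.4)
  x^k = (0.0, 0.0), subgradient = b - a^T x = 24.0
  y^{k+1} = 1.2 + 0.05*24.0 = 2.4
Step 3: y^k = 2.4, reduced costs: (9.2, -2.2)
  x^k = (0.0, 12.0), subgradient = b - a^T x = -12.0
  y^{k+1} = 2.4 + 0.05*-12.0 = 1.8
Dual objective at y_3 = 1.8: reduced costs (10.4, -0.4), box minimizer x = (0.0, 12.0)
g(y_3) = b*y + (c1 - a1*y)*x1 + (c2 - a2*y)*x2 = 24*1.8 + 10.4*0.0 + (-0.4)*12.0 = 43.2 + 0.0 - 4.8 = 38.4


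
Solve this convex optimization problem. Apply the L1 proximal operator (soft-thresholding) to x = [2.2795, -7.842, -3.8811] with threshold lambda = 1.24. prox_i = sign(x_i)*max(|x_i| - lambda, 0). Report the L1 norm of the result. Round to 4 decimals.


Soft-thresholding with lambda = 1.24:
prox(2.2795) = sign(2.2795)*max(|2.2795| - 1.24, 0) = 1.0395
prox(-7.842) = sign(-7.842)*max(|-7.842| - 1.24, 0) = -6.602
prox(-3.8811) = sign(-3.8811)*max(|-3.8811| - 1.24, 0) = -2.6411
prox(x) = [1.0395, -6.602, -2.6411]
||prox(x)||_1 = 1.0395 + 6.602 + 2.6411 = 10.2826


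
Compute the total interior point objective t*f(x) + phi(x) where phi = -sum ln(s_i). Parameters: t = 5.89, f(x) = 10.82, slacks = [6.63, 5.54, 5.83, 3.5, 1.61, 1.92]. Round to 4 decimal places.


Step 1: Compute log-barrier.
ln values: [1.8916, 1.712, 1.763, 1.2528, 0.4762, 0.6523]
phi = -(1.8916 + 1.712 + 1.763 + 1.2528 + 0.4762 + 0.6523) = -7.7479
Step 2: Compute augmented objective.
t*f(x) = 5.89*10.82 = 63.7298
Total = 63.7298 - 7.7479 = 55.9819


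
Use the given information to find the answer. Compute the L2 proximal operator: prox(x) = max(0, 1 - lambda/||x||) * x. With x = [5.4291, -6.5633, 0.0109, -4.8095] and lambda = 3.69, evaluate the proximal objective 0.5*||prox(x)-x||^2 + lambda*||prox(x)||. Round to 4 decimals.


Step 1: Compute ||x||.
||x|| = 9.7818
Step 2: Compute scaling factor.
scale = max(0, 1 - 3.69/9.7818) = 0.6228
Step 3: prox(x) = [3.3811, -4.0874, 0.0068, -2.9952]
||prox(x)|| = 6.0918
Step 4: Proximal objective.
0.5*||prox-x||^2 = 6.8081
lambda*||prox|| = 22.4787
Total = 29.2868


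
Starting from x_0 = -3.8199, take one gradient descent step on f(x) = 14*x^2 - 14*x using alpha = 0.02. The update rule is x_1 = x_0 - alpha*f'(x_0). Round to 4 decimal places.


We compute the gradient at x_0 and apply the update.
f'(x) = 28*x - 14
f'(-3.8199) = 28*-3.8199 - 14 = -120.9572
x_1 = -3.8199 - 0.02*-120.9572 = -1.4008


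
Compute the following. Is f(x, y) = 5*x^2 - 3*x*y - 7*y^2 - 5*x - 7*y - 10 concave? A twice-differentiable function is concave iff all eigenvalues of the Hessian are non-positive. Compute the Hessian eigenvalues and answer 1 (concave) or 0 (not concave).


The Hessian of f(x,y) = 5*x^2 - 3*x*y - 7*y^2 - 5*x - 7*y - 10 is:
H = [[10, -3], [-3, -14]]
Trace = 10 - 14 = -4
Determinant = 10*-14 - (-3)^2 = -149
Discriminant = (-4)^2 - 4*-149 = 612.0
Eigenvalues: lambda_1 = -14.3693, lambda_2 = 10.3693
The function is not concave.

0


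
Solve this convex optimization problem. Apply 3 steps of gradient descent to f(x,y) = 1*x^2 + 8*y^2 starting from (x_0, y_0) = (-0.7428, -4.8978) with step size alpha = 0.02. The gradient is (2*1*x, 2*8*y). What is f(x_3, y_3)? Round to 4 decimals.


Gradient descent on f(x,y) = 1*x^2 + 8*y^2.
Starting point: (-0.7428, -4.8978), alpha = 0.02
Step 1: grad_x = 2*1*-0.7428 = -1.4856, grad_y = 2*8*-4.8978 = -78.3648
  x_1 = -0.7428 - 0.02*-1.4856 = -0.7131
  y_1 = -4.8978 - 0.02*-78.3648 = -3.3305
Step 2: grad_x = 2*1*-0.7131 = -1.4262, grad_y = 2*8*-3.3305 = -53.2881
  x_2 = -0.7131 - 0.02*-1.4262 = -0.6846
  y_2 = -3.3305 - 0.02*-53.2881 = -2.2647
Step 3: grad_x = 2*1*-0.6846 = -1.3691, grad_y = 2*8*-2.2647 = -36.2359
  x_3 = -0.6846 - 0.02*-1.3691 = -0.6572
  y_3 = -2.2647 - 0.02*-36.2359 = -1.54
f(-0.6572, -1.54) = 1*(-0.6572)^2 + 8*(-1.54)^2 = 19.4053


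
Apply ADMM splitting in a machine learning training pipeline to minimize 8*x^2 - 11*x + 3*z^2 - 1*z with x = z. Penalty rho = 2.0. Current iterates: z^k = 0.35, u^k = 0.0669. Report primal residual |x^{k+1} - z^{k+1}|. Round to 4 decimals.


ADMM iteration with rho = 2.0, z^k = 0.35, u^k = 0.0669
Step 1: x-update.
Minimize 8*x^2 - 11*x + (2.0/2)*(x - 0.35 + 0.0669)^2
FOC: (2*8 + 2.0)*x = 11 + 2.0*(0.35 - 0.0669)
x^{k+1} = 0.6426
Step 2: z-update.
Minimize 3*z^2 - 1*z + (2.0/2)*(0.6426 - z + 0.0669)^2
FOC: (2*3 + 2.0)*z = 1 + 2.0*(0.6426 + 0.0669)
z^{k+1} = 0.3024
Step 3: u-update.
u^{k+1} = 0.0669 + 0.6426 - 0.3024 = 0.4071
Step 4: Primal residual = |0.6426 - 0.3024| = 0.3402


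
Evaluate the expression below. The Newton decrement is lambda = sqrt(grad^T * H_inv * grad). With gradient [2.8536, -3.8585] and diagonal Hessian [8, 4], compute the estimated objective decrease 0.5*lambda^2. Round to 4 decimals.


Step 1: H is diagonal, so H^(-1) * g = [0.3567, -0.9646].
Step 2: g^T H^(-1) g = sum_i g_i^2 / H_ii
  = (2.8536)^2/8 + (-3.8585)^2/4
  = 1.0179 + 3.722 = 4.7399
Step 3: Objective decrease = 0.5 * g^T H^(-1) g = 2.3699


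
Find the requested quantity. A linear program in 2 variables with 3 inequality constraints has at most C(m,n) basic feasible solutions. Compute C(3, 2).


Each vertex corresponds to some choice of n active constraints out of m, so the number of vertices is at most C(m, n) = m! / (n!(m-n)!).
m = 3, n = 2
Numerator: 3 * 2
Denominator: 2! = 2
C(3, 2) = 3


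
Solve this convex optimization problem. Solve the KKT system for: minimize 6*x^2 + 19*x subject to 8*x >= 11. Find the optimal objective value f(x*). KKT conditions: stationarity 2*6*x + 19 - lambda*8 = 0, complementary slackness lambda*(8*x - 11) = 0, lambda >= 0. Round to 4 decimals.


Step 1: Try lambda = 0 (constraint inactive).
x_unc = -19/(2*6) = -1.5833
Check: 8*-1.5833 = -12.6664 < 11 -- violated!
Step 2: Constraint must be active: 8*x = 11
x* = 11/8 = 1.375
lambda = (2*6*1.375 + 19)/8 = 4.4375
Step 3: Compute optimal value.
f(x*) = 6*1.375^2 + 19*1.375 = 37.4688


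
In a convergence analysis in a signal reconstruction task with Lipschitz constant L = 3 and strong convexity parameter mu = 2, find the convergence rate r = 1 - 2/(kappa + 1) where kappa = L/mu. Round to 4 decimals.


Step 1: Compute the condition number.
kappa = L/mu = 3/2 = 1.5
Step 2: Compute the convergence rate.
r = 1 - 2/(kappa + 1) = 1 - 2*mu/(L + mu) = (L - mu)/(L + mu) = 1/5 = 0.2
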